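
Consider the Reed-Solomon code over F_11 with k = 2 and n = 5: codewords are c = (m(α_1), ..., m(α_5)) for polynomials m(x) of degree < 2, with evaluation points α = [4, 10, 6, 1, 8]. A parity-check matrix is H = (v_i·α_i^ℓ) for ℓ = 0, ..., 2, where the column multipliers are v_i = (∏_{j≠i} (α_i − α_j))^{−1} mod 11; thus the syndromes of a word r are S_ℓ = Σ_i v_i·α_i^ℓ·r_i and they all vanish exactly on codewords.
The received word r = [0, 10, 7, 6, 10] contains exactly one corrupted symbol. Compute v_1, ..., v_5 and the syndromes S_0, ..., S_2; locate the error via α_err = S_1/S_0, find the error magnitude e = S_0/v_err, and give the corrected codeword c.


S = (2, 5, 7), error at position 5, error magnitude e = 7, c = [0, 10, 7, 6, 3].

Step 1: column multipliers v_i = (∏_{j≠i}(α_i − α_j))^{−1} mod 11.
  i = 1 (α = 4): (4−10)(4−6)(4−1)(4−8) = (−6)·(−2)·3·(−4) = −144 ≡ 10, so v_1 = 10^{−1} = 10 (mod 11).
  i = 2 (α = 10): (10−4)(10−6)(10−1)(10−8) = 6·4·9·2 = 432 ≡ 3, so v_2 = 3^{−1} = 4 (mod 11).
  i = 3 (α = 6): (6−4)(6−10)(6−1)(6−8) = 2·(−4)·5·(−2) = 80 ≡ 3, so v_3 = 3^{−1} = 4 (mod 11).
  i = 4 (α = 1): (1−4)(1−10)(1−6)(1−8) = (−3)·(−9)·(−5)·(−7) = 945 ≡ 10, so v_4 = 10^{−1} = 10 (mod 11).
  i = 5 (α = 8): (8−4)(8−10)(8−6)(8−1) = 4·(−2)·2·7 = −112 ≡ 9, so v_5 = 9^{−1} = 5 (mod 11).
  v = [10, 4, 4, 10, 5].
Step 2: syndromes of r = [0, 10, 7, 6, 10] (all sums mod 11).
  S_0 = Σ v_i r_i = 10·0 + 4·10 + 4·7 + 10·6 + 5·10 = 178 ≡ 2.
  S_1 = Σ v_i α_i r_i = 10·4·0 + 4·10·10 + 4·6·7 + 10·1·6 + 5·8·10 = 1028 ≡ 5.
  α_i^2 mod 11 = [5, 1, 3, 1, 9].
  S_2 = Σ v_i α_i^2 r_i = 10·5·0 + 4·1·10 + 4·3·7 + 10·1·6 + 5·9·10 = 634 ≡ 7.
  S = (2, 5, 7) ≠ 0, so r is not a codeword (an error is present).
Step 3: locate the error. For a single error e at position i, S_ℓ = v_i·e·α_i^ℓ, so α_err = S_1/S_0.
  S_0^{−1} = 2^{−1} = 6 (mod 11), so α_err = 5·6 = 30 ≡ 8 = α_5. Error position i = 5.
  Consistency check: S_2/S_1 = 7·9 = 63 ≡ 8 = α_err ✓ (single-error assumption holds).
Step 4: error magnitude e = S_0/v_5 = S_0·∏_{j≠5}(α_5 − α_j) = 2·9 = 18 ≡ 7 (mod 11).
Step 5: correct position 5: c_5 = r_5 − e = 10 − 7 ≡ 3 (mod 11). Hence c = [0, 10, 7, 6, 3].
  Check: interpolating c through the α_i gives m(x) = 8 + 9·x (degree < 2) with m(α_i) = c_i for every i, so c is indeed a codeword.


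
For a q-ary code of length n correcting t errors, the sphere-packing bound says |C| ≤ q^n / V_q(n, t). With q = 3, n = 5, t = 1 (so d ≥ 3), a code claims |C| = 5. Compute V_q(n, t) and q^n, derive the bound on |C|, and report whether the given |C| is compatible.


V_q(n, t) = 11, q^n = 243, Hamming bound = 22, |C| = 5 ≤ bound (satisfied).

Step 1: Compute V_q(n, t) = Σ_{j=0}^1 C(n, j) (q−1)^j.
  j = 0: C(5,0)·(2)^0 = 1·1 = 1.
  j = 1: C(5,1)·(2)^1 = 5·2 = 10.
  V_q(n, t) = 1 + 10 = 11.
Step 2: q^n = 3^5 = 243.
Step 3: Hamming bound ⌊q^n / V_q(n,t)⌋ = ⌊243/11⌋ = 22.
Step 4: Compare |C| = 5 to 22: satisfied.
The claimed |C| lies below the Hamming bound.


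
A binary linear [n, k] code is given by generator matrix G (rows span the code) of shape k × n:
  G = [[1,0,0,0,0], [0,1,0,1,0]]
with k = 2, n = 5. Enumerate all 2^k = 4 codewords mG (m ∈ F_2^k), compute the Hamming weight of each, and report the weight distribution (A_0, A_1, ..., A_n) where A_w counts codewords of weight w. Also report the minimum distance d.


Weight distribution: A_0 = 1, A_1 = 1, A_2 = 1, A_3 = 1. Minimum distance d = 1.

Enumerate all 2^2 = 4 messages m ∈ F_2^2.
For each, compute codeword c = mG in F_2^5, then tally its weight.
  m = 00 → c = 00000, weight = 0.
  m = 10 → c = 10000, weight = 1.
  m = 01 → c = 01010, weight = 2.
  m = 11 → c = 11010, weight = 3.
Tally weights:
  weight 0: 1 codewords.
  weight 1: 1 codewords.
  weight 2: 1 codewords.
  weight 3: 1 codewords.
Minimum distance d = smallest w > 0 with A_w > 0 = 1.
Sanity: Σ A_w = 4 = 2^2 = 4 ✓.


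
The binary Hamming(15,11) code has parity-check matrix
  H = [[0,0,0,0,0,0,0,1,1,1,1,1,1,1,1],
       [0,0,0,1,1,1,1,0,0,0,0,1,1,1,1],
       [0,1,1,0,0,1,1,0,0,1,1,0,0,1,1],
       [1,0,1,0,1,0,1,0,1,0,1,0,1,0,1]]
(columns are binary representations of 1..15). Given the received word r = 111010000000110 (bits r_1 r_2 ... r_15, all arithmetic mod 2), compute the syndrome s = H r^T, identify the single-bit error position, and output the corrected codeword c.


s = (0, 1, 1, 0)^T, error position = 6, corrected codeword c = 111011000000110

Compute s = H r^T mod 2 one row at a time:
  s_1 = 0 + 0 + 0 + 0 + 0 + 1 + 1 + 0 = 2 ≡ 0 (mod 2).
  s_2 = 0 + 1 + 0 + 0 + 0 + 1 + 1 + 0 = 3 ≡ 1 (mod 2).
  s_3 = 1 + 1 + 0 + 0 + 0 + 0 + 1 + 0 = 3 ≡ 1 (mod 2).
  s_4 = 1 + 1 + 1 + 0 + 0 + 0 + 1 + 0 = 4 ≡ 0 (mod 2).
s = (0, 1, 1, 0)^T — this equals column 6 of H (binary 0110), so error is at position 6.
Correct: flip bit 6 of r = 111010000000110 to get c = 111011000000110.


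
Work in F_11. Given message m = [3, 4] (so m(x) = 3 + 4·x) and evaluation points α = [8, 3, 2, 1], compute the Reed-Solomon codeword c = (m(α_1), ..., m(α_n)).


c = [2, 4, 0, 7]

Message polynomial: m(x) = 3 + 4·x (mod 11).
For each evaluation point α_i, compute m(α_i) mod 11:
  α_1 = 8: Horner steps 4 → 2, so m(8) = 2.
  α_2 = 3: Horner steps 4 → 4, so m(3) = 4.
  α_3 = 2: Horner steps 4 → 0, so m(2) = 0.
  α_4 = 1: Horner steps 4 → 7, so m(1) = 7.
Codeword c = [2, 4, 0, 7] ∈ F_11^4.


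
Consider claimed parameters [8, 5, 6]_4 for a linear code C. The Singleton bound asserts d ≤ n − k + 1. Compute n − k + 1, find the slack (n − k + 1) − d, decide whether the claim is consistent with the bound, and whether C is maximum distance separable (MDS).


Singleton RHS = n − k + 1 = 4, slack = -2, bound violated (no such code; not MDS).

Singleton bound: d ≤ n − k + 1.
Here n = 8, k = 5, so n − k + 1 = 4.
Given d = 6, check d ≤ 4: NO.
Slack = (n − k + 1) − d = -2.
The slack is negative: d = 6 exceeds n − k + 1 = 4 by 2, so the Singleton bound is violated and no linear [8, 5, 6]_4 code can exist. In particular it is not MDS (MDS requires d = n − k + 1 exactly).
Description: the claimed parameters are [8, 5, 6]_4; such a code would be impossible (violates the Singleton bound).


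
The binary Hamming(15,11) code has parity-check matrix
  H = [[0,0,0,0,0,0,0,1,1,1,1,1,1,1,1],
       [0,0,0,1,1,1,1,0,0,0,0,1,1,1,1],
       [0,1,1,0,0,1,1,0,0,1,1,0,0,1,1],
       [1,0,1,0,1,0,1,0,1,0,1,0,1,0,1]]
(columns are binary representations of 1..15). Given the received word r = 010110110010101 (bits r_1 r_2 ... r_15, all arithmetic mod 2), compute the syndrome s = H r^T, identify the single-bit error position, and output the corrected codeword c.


s = (0, 1, 0, 1)^T, error position = 5, corrected codeword c = 010100110010101

Compute s = H r^T mod 2 one row at a time:
  s_1 = 1 + 0 + 0 + 1 + 0 + 1 + 0 + 1 = 4 ≡ 0 (mod 2).
  s_2 = 1 + 1 + 0 + 1 + 0 + 1 + 0 + 1 = 5 ≡ 1 (mod 2).
  s_3 = 1 + 0 + 0 + 1 + 0 + 1 + 0 + 1 = 4 ≡ 0 (mod 2).
  s_4 = 0 + 0 + 1 + 1 + 0 + 1 + 1 + 1 = 5 ≡ 1 (mod 2).
s = (0, 1, 0, 1)^T — this equals column 5 of H (binary 0101), so error is at position 5.
Correct: flip bit 5 of r = 010110110010101 to get c = 010100110010101.


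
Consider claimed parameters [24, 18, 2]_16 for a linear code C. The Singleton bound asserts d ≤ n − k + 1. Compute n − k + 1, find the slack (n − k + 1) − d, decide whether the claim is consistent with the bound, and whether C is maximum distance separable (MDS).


Singleton RHS = n − k + 1 = 7, slack = 5, bound satisfied, not MDS.

Singleton bound: d ≤ n − k + 1.
Here n = 24, k = 18, so n − k + 1 = 7.
Given d = 2, check d ≤ 7: YES.
Slack = (n − k + 1) − d = 5.
The code is NOT MDS (slack = 5 > 0).
Description: the claimed parameters are [24, 18, 2]_16; such a code would be non-MDS.


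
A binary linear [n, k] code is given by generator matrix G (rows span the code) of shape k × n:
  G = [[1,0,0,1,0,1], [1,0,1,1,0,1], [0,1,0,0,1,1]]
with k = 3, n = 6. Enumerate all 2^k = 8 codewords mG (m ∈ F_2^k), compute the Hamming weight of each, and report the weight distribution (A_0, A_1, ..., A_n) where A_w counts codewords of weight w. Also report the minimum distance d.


Weight distribution: A_0 = 1, A_1 = 1, A_3 = 2, A_4 = 3, A_5 = 1. Minimum distance d = 1.

Enumerate all 2^3 = 8 messages m ∈ F_2^3.
For each, compute codeword c = mG in F_2^6, then tally its weight.
  m = 000 → c = 000000, weight = 0.
  m = 100 → c = 100101, weight = 3.
  m = 010 → c = 101101, weight = 4.
  m = 110 → c = 001000, weight = 1.
  m = 001 → c = 010011, weight = 3.
  m = 101 → c = 110110, weight = 4.
  m = 011 → c = 111110, weight = 5.
  m = 111 → c = 011011, weight = 4.
Tally weights:
  weight 0: 1 codewords.
  weight 1: 1 codewords.
  weight 3: 2 codewords.
  weight 4: 3 codewords.
  weight 5: 1 codewords.
Minimum distance d = smallest w > 0 with A_w > 0 = 1.
Sanity: Σ A_w = 8 = 2^3 = 8 ✓.


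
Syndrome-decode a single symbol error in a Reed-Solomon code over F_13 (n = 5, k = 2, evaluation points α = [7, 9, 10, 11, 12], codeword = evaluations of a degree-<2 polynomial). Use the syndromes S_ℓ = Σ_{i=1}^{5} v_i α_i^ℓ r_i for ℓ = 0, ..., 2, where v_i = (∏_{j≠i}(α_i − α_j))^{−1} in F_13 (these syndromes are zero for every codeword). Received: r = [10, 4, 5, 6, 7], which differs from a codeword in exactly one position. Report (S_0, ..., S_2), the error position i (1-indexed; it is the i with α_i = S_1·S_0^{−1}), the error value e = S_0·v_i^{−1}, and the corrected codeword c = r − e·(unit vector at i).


S = (7, 10, 5), error at position 1, error magnitude e = 8, c = [2, 4, 5, 6, 7].

Step 1: column multipliers v_i = (∏_{j≠i}(α_i − α_j))^{−1} mod 13.
  i = 1 (α = 7): (7−9)(7−10)(7−11)(7−12) = (−2)·(−3)·(−4)·(−5) = 120 ≡ 3, so v_1 = 3^{−1} = 9 (mod 13).
  i = 2 (α = 9): (9−7)(9−10)(9−11)(9−12) = 2·(−1)·(−2)·(−3) = −12 ≡ 1, so v_2 = 1^{−1} = 1 (mod 13).
  i = 3 (α = 10): (10−7)(10−9)(10−11)(10−12) = 3·1·(−1)·(−2) = 6 ≡ 6, so v_3 = 6^{−1} = 11 (mod 13).
  i = 4 (α = 11): (11−7)(11−9)(11−10)(11−12) = 4·2·1·(−1) = −8 ≡ 5, so v_4 = 5^{−1} = 8 (mod 13).
  i = 5 (α = 12): (12−7)(12−9)(12−10)(12−11) = 5·3·2·1 = 30 ≡ 4, so v_5 = 4^{−1} = 10 (mod 13).
  v = [9, 1, 11, 8, 10].
Step 2: syndromes of r = [10, 4, 5, 6, 7] (all sums mod 13).
  S_0 = Σ v_i r_i = 9·10 + 1·4 + 11·5 + 8·6 + 10·7 = 267 ≡ 7.
  S_1 = Σ v_i α_i r_i = 9·7·10 + 1·9·4 + 11·10·5 + 8·11·6 + 10·12·7 = 2584 ≡ 10.
  α_i^2 mod 13 = [10, 3, 9, 4, 1].
  S_2 = Σ v_i α_i^2 r_i = 9·10·10 + 1·3·4 + 11·9·5 + 8·4·6 + 10·1·7 = 1669 ≡ 5.
  S = (7, 10, 5) ≠ 0, so r is not a codeword (an error is present).
Step 3: locate the error. For a single error e at position i, S_ℓ = v_i·e·α_i^ℓ, so α_err = S_1/S_0.
  S_0^{−1} = 7^{−1} = 2 (mod 13), so α_err = 10·2 = 20 ≡ 7 = α_1. Error position i = 1.
  Consistency check: S_2/S_1 = 5·4 = 20 ≡ 7 = α_err ✓ (single-error assumption holds).
Step 4: error magnitude e = S_0/v_1 = S_0·∏_{j≠1}(α_1 − α_j) = 7·3 = 21 ≡ 8 (mod 13).
Step 5: correct position 1: c_1 = r_1 − e = 10 − 8 ≡ 2 (mod 13). Hence c = [2, 4, 5, 6, 7].
  Check: interpolating c through the α_i gives m(x) = 8 + 1·x (degree < 2) with m(α_i) = c_i for every i, so c is indeed a codeword.


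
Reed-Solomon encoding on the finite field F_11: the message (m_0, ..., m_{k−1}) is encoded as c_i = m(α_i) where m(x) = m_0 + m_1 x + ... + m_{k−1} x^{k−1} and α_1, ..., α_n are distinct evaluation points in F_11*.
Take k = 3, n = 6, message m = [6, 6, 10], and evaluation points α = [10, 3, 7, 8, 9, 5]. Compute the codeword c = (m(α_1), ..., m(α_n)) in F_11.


c = [10, 4, 10, 1, 1, 0]

Message polynomial: m(x) = 6 + 6·x + 10·x^2 (mod 11).
For each evaluation point α_i, compute m(α_i) mod 11:
  α_1 = 10: Horner steps 10 → 7 → 10, so m(10) = 10.
  α_2 = 3: Horner steps 10 → 3 → 4, so m(3) = 4.
  α_3 = 7: Horner steps 10 → 10 → 10, so m(7) = 10.
  α_4 = 8: Horner steps 10 → 9 → 1, so m(8) = 1.
  α_5 = 9: Horner steps 10 → 8 → 1, so m(9) = 1.
  α_6 = 5: Horner steps 10 → 1 → 0, so m(5) = 0.
Codeword c = [10, 4, 10, 1, 1, 0] ∈ F_11^6.


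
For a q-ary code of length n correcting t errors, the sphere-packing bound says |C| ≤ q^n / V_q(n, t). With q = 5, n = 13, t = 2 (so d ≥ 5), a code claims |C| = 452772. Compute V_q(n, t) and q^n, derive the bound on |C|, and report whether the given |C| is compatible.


V_q(n, t) = 1301, q^n = 1220703125, Hamming bound = 938280, |C| = 452772 ≤ bound (satisfied).

Step 1: Compute V_q(n, t) = Σ_{j=0}^2 C(n, j) (q−1)^j.
  j = 0: C(13,0)·(4)^0 = 1·1 = 1.
  j = 1: C(13,1)·(4)^1 = 13·4 = 52.
  j = 2: C(13,2)·(4)^2 = 78·16 = 1248.
  V_q(n, t) = 1 + 52 + 1248 = 1301.
Step 2: q^n = 5^13 = 1220703125.
Step 3: Hamming bound ⌊q^n / V_q(n,t)⌋ = ⌊1220703125/1301⌋ = 938280.
Step 4: Compare |C| = 452772 to 938280: satisfied.
The claimed |C| lies below the Hamming bound.


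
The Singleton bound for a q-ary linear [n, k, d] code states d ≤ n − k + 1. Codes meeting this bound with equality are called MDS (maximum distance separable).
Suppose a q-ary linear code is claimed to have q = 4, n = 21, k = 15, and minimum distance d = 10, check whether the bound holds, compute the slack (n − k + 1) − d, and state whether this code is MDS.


Singleton RHS = n − k + 1 = 7, slack = -3, bound violated (no such code; not MDS).

Singleton bound: d ≤ n − k + 1.
Here n = 21, k = 15, so n − k + 1 = 7.
Given d = 10, check d ≤ 7: NO.
Slack = (n − k + 1) − d = -3.
The slack is negative: d = 10 exceeds n − k + 1 = 7 by 3, so the Singleton bound is violated and no linear [21, 15, 10]_4 code can exist. In particular it is not MDS (MDS requires d = n − k + 1 exactly).
Description: the claimed parameters are [21, 15, 10]_4; such a code would be impossible (violates the Singleton bound).


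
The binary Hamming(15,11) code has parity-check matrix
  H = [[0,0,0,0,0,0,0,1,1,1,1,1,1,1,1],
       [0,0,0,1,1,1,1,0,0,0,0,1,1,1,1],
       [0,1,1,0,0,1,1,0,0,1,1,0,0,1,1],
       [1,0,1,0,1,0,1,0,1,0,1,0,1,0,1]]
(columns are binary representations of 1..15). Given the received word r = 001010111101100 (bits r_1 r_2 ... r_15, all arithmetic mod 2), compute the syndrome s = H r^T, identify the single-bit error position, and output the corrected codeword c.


s = (1, 0, 1, 1)^T, error position = 11, corrected codeword c = 001010111111100

Compute s = H r^T mod 2 one row at a time:
  s_1 = 1 + 1 + 1 + 0 + 1 + 1 + 0 + 0 = 5 ≡ 1 (mod 2).
  s_2 = 0 + 1 + 0 + 1 + 1 + 1 + 0 + 0 = 4 ≡ 0 (mod 2).
  s_3 = 0 + 1 + 0 + 1 + 1 + 0 + 0 + 0 = 3 ≡ 1 (mod 2).
  s_4 = 0 + 1 + 1 + 1 + 1 + 0 + 1 + 0 = 5 ≡ 1 (mod 2).
s = (1, 0, 1, 1)^T — this equals column 11 of H (binary 1011), so error is at position 11.
Correct: flip bit 11 of r = 001010111101100 to get c = 001010111111100.


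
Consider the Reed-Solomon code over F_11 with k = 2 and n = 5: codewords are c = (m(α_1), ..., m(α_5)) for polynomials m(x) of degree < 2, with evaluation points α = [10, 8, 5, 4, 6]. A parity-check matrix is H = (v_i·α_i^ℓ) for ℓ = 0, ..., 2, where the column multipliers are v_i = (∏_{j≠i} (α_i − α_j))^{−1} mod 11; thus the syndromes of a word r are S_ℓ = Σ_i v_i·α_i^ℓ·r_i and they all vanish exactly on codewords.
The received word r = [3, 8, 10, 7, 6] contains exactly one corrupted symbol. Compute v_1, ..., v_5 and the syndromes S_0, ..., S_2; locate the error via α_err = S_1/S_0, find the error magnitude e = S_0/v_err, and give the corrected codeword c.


S = (3, 7, 9), error at position 5, error magnitude e = 4, c = [3, 8, 10, 7, 2].

Step 1: column multipliers v_i = (∏_{j≠i}(α_i − α_j))^{−1} mod 11.
  i = 1 (α = 10): (10−8)(10−5)(10−4)(10−6) = 2·5·6·4 = 240 ≡ 9, so v_1 = 9^{−1} = 5 (mod 11).
  i = 2 (α = 8): (8−10)(8−5)(8−4)(8−6) = (−2)·3·4·2 = −48 ≡ 7, so v_2 = 7^{−1} = 8 (mod 11).
  i = 3 (α = 5): (5−10)(5−8)(5−4)(5−6) = (−5)·(−3)·1·(−1) = −15 ≡ 7, so v_3 = 7^{−1} = 8 (mod 11).
  i = 4 (α = 4): (4−10)(4−8)(4−5)(4−6) = (−6)·(−4)·(−1)·(−2) = 48 ≡ 4, so v_4 = 4^{−1} = 3 (mod 11).
  i = 5 (α = 6): (6−10)(6−8)(6−5)(6−4) = (−4)·(−2)·1·2 = 16 ≡ 5, so v_5 = 5^{−1} = 9 (mod 11).
  v = [5, 8, 8, 3, 9].
Step 2: syndromes of r = [3, 8, 10, 7, 6] (all sums mod 11).
  S_0 = Σ v_i r_i = 5·3 + 8·8 + 8·10 + 3·7 + 9·6 = 234 ≡ 3.
  S_1 = Σ v_i α_i r_i = 5·10·3 + 8·8·8 + 8·5·10 + 3·4·7 + 9·6·6 = 1470 ≡ 7.
  α_i^2 mod 11 = [1, 9, 3, 5, 3].
  S_2 = Σ v_i α_i^2 r_i = 5·1·3 + 8·9·8 + 8·3·10 + 3·5·7 + 9·3·6 = 1098 ≡ 9.
  S = (3, 7, 9) ≠ 0, so r is not a codeword (an error is present).
Step 3: locate the error. For a single error e at position i, S_ℓ = v_i·e·α_i^ℓ, so α_err = S_1/S_0.
  S_0^{−1} = 3^{−1} = 4 (mod 11), so α_err = 7·4 = 28 ≡ 6 = α_5. Error position i = 5.
  Consistency check: S_2/S_1 = 9·8 = 72 ≡ 6 = α_err ✓ (single-error assumption holds).
Step 4: error magnitude e = S_0/v_5 = S_0·∏_{j≠5}(α_5 − α_j) = 3·5 = 15 ≡ 4 (mod 11).
Step 5: correct position 5: c_5 = r_5 − e = 6 − 4 ≡ 2 (mod 11). Hence c = [3, 8, 10, 7, 2].
  Check: interpolating c through the α_i gives m(x) = 6 + 3·x (degree < 2) with m(α_i) = c_i for every i, so c is indeed a codeword.


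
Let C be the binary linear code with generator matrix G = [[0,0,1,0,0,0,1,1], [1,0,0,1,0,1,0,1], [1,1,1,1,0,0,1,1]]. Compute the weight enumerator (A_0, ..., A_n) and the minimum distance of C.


Weight distribution: A_0 = 1, A_3 = 3, A_4 = 2, A_5 = 1, A_6 = 1. Minimum distance d = 3.

Enumerate all 2^3 = 8 messages m ∈ F_2^3.
For each, compute codeword c = mG in F_2^8, then tally its weight.
  m = 000 → c = 00000000, weight = 0.
  m = 100 → c = 00100011, weight = 3.
  m = 010 → c = 10010101, weight = 4.
  m = 110 → c = 10110110, weight = 5.
  m = 001 → c = 11110011, weight = 6.
  m = 101 → c = 11010000, weight = 3.
  m = 011 → c = 01100110, weight = 4.
  m = 111 → c = 01000101, weight = 3.
Tally weights:
  weight 0: 1 codewords.
  weight 3: 3 codewords.
  weight 4: 2 codewords.
  weight 5: 1 codewords.
  weight 6: 1 codewords.
Minimum distance d = smallest w > 0 with A_w > 0 = 3.
Sanity: Σ A_w = 8 = 2^3 = 8 ✓.


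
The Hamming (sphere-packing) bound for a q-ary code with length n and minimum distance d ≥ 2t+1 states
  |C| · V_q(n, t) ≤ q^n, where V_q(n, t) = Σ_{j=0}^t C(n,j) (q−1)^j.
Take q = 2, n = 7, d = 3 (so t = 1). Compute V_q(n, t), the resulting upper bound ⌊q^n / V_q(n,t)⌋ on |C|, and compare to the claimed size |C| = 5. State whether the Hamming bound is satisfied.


V_q(n, t) = 8, q^n = 128, Hamming bound = 16, |C| = 5 ≤ bound (satisfied).

Step 1: Compute V_q(n, t) = Σ_{j=0}^1 C(n, j) (q−1)^j.
  j = 0: C(7,0)·(1)^0 = 1·1 = 1.
  j = 1: C(7,1)·(1)^1 = 7·1 = 7.
  V_q(n, t) = 1 + 7 = 8.
Step 2: q^n = 2^7 = 128.
Step 3: Hamming bound ⌊q^n / V_q(n,t)⌋ = ⌊128/8⌋ = 16.
Step 4: Compare |C| = 5 to 16: satisfied.
The claimed |C| lies below the Hamming bound.


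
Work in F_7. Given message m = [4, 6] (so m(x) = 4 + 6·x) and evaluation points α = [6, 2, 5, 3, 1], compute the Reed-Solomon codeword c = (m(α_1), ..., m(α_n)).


c = [5, 2, 6, 1, 3]

Message polynomial: m(x) = 4 + 6·x (mod 7).
For each evaluation point α_i, compute m(α_i) mod 7:
  α_1 = 6: Horner steps 6 → 5, so m(6) = 5.
  α_2 = 2: Horner steps 6 → 2, so m(2) = 2.
  α_3 = 5: Horner steps 6 → 6, so m(5) = 6.
  α_4 = 3: Horner steps 6 → 1, so m(3) = 1.
  α_5 = 1: Horner steps 6 → 3, so m(1) = 3.
Codeword c = [5, 2, 6, 1, 3] ∈ F_7^5.


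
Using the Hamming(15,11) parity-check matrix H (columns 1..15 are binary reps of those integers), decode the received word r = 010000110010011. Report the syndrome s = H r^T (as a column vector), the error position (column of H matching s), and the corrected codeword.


s = (0, 1, 1, 1)^T, error position = 7, corrected codeword c = 010000010010011

Compute s = H r^T mod 2 one row at a time:
  s_1 = 1 + 0 + 0 + 1 + 0 + 0 + 1 + 1 = 4 ≡ 0 (mod 2).
  s_2 = 0 + 0 + 0 + 1 + 0 + 0 + 1 + 1 = 3 ≡ 1 (mod 2).
  s_3 = 1 + 0 + 0 + 1 + 0 + 1 + 1 + 1 = 5 ≡ 1 (mod 2).
  s_4 = 0 + 0 + 0 + 1 + 0 + 1 + 0 + 1 = 3 ≡ 1 (mod 2).
s = (0, 1, 1, 1)^T — this equals column 7 of H (binary 0111), so error is at position 7.
Correct: flip bit 7 of r = 010000110010011 to get c = 010000010010011.


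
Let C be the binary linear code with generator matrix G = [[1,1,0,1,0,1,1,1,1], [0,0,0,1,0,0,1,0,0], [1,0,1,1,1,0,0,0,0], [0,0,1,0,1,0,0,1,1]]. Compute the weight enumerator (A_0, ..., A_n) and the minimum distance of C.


Weight distribution: A_0 = 1, A_2 = 1, A_3 = 2, A_4 = 5, A_5 = 2, A_6 = 1, A_7 = 4. Minimum distance d = 2.

Enumerate all 2^4 = 16 messages m ∈ F_2^4.
For each, compute codeword c = mG in F_2^9, then tally its weight.
  m = 0000 → c = 000000000, weight = 0.
  m = 1000 → c = 110101111, weight = 7.
  m = 0100 → c = 000100100, weight = 2.
  m = 1100 → c = 110001011, weight = 5.
  m = 0010 → c = 101110000, weight = 4.
  m = 1010 → c = 011011111, weight = 7.
  m = 0110 → c = 101010100, weight = 4.
  m = 1110 → c = 011111011, weight = 7.
  m = 0001 → c = 001010011, weight = 4.
  m = 1001 → c = 111111100, weight = 7.
  m = 0101 → c = 001110111, weight = 6.
  m = 1101 → c = 111011000, weight = 5.
  m = 0011 → c = 100100011, weight = 4.
  m = 1011 → c = 010001100, weight = 3.
  m = 0111 → c = 100000111, weight = 4.
  m = 1111 → c = 010101000, weight = 3.
Tally weights:
  weight 0: 1 codewords.
  weight 2: 1 codewords.
  weight 3: 2 codewords.
  weight 4: 5 codewords.
  weight 5: 2 codewords.
  weight 6: 1 codewords.
  weight 7: 4 codewords.
Minimum distance d = smallest w > 0 with A_w > 0 = 2.
Sanity: Σ A_w = 16 = 2^4 = 16 ✓.


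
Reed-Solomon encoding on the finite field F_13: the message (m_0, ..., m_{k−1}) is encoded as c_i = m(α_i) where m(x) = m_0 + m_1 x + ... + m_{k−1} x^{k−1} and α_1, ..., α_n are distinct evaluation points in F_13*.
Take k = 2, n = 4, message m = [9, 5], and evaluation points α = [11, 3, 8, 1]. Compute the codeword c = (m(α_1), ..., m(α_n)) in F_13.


c = [12, 11, 10, 1]

Message polynomial: m(x) = 9 + 5·x (mod 13).
For each evaluation point α_i, compute m(α_i) mod 13:
  α_1 = 11: Horner steps 5 → 12, so m(11) = 12.
  α_2 = 3: Horner steps 5 → 11, so m(3) = 11.
  α_3 = 8: Horner steps 5 → 10, so m(8) = 10.
  α_4 = 1: Horner steps 5 → 1, so m(1) = 1.
Codeword c = [12, 11, 10, 1] ∈ F_13^4.


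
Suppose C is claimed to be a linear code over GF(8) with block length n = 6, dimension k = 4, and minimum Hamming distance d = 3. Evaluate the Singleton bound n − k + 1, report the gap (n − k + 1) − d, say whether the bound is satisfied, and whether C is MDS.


Singleton RHS = n − k + 1 = 3, slack = 0, bound satisfied, MDS.

Singleton bound: d ≤ n − k + 1.
Here n = 6, k = 4, so n − k + 1 = 3.
Given d = 3, check d ≤ 3: YES.
Slack = (n − k + 1) − d = 0.
The code is MDS (slack = 0).
Description: the claimed parameters are [6, 4, 3]_8; such a code would be MDS (meets Singleton bound).


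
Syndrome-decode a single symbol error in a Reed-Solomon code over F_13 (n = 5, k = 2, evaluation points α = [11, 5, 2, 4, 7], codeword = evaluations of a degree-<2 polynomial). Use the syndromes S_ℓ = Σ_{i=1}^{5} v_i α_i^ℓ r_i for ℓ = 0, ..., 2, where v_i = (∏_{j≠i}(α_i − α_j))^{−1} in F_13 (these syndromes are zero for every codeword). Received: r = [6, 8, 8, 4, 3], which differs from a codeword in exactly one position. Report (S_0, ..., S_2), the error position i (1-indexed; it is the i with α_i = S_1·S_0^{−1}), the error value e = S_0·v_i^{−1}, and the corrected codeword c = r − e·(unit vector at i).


S = (9, 5, 10), error at position 3, error magnitude e = 12, c = [6, 8, 9, 4, 3].

Step 1: column multipliers v_i = (∏_{j≠i}(α_i − α_j))^{−1} mod 13.
  i = 1 (α = 11): (11−5)(11−2)(11−4)(11−7) = 6·9·7·4 = 1512 ≡ 4, so v_1 = 4^{−1} = 10 (mod 13).
  i = 2 (α = 5): (5−11)(5−2)(5−4)(5−7) = (−6)·3·1·(−2) = 36 ≡ 10, so v_2 = 10^{−1} = 4 (mod 13).
  i = 3 (α = 2): (2−11)(2−5)(2−4)(2−7) = (−9)·(−3)·(−2)·(−5) = 270 ≡ 10, so v_3 = 10^{−1} = 4 (mod 13).
  i = 4 (α = 4): (4−11)(4−5)(4−2)(4−7) = (−7)·(−1)·2·(−3) = −42 ≡ 10, so v_4 = 10^{−1} = 4 (mod 13).
  i = 5 (α = 7): (7−11)(7−5)(7−2)(7−4) = (−4)·2·5·3 = −120 ≡ 10, so v_5 = 10^{−1} = 4 (mod 13).
  v = [10, 4, 4, 4, 4].
Step 2: syndromes of r = [6, 8, 8, 4, 3] (all sums mod 13).
  S_0 = Σ v_i r_i = 10·6 + 4·8 + 4·8 + 4·4 + 4·3 = 152 ≡ 9.
  S_1 = Σ v_i α_i r_i = 10·11·6 + 4·5·8 + 4·2·8 + 4·4·4 + 4·7·3 = 1032 ≡ 5.
  α_i^2 mod 13 = [4, 12, 4, 3, 10].
  S_2 = Σ v_i α_i^2 r_i = 10·4·6 + 4·12·8 + 4·4·8 + 4·3·4 + 4·10·3 = 920 ≡ 10.
  S = (9, 5, 10) ≠ 0, so r is not a codeword (an error is present).
Step 3: locate the error. For a single error e at position i, S_ℓ = v_i·e·α_i^ℓ, so α_err = S_1/S_0.
  S_0^{−1} = 9^{−1} = 3 (mod 13), so α_err = 5·3 = 15 ≡ 2 = α_3. Error position i = 3.
  Consistency check: S_2/S_1 = 10·8 = 80 ≡ 2 = α_err ✓ (single-error assumption holds).
Step 4: error magnitude e = S_0/v_3 = S_0·∏_{j≠3}(α_3 − α_j) = 9·10 = 90 ≡ 12 (mod 13).
Step 5: correct position 3: c_3 = r_3 − e = 8 − 12 ≡ 9 (mod 13). Hence c = [6, 8, 9, 4, 3].
  Check: interpolating c through the α_i gives m(x) = 1 + 4·x (degree < 2) with m(α_i) = c_i for every i, so c is indeed a codeword.


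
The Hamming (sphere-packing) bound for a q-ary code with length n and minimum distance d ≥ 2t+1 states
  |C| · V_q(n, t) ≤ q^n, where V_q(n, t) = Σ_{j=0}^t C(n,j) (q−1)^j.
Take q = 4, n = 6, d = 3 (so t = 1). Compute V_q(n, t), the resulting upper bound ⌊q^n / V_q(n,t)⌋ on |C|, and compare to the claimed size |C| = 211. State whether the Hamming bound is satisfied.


V_q(n, t) = 19, q^n = 4096, Hamming bound = 215, |C| = 211 ≤ bound (satisfied).

Step 1: Compute V_q(n, t) = Σ_{j=0}^1 C(n, j) (q−1)^j.
  j = 0: C(6,0)·(3)^0 = 1·1 = 1.
  j = 1: C(6,1)·(3)^1 = 6·3 = 18.
  V_q(n, t) = 1 + 18 = 19.
Step 2: q^n = 4^6 = 4096.
Step 3: Hamming bound ⌊q^n / V_q(n,t)⌋ = ⌊4096/19⌋ = 215.
Step 4: Compare |C| = 211 to 215: satisfied.
The claimed |C| lies below the Hamming bound.


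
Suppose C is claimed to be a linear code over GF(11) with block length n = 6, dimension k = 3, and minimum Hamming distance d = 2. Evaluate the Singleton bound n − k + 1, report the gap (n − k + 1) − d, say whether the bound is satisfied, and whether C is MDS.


Singleton RHS = n − k + 1 = 4, slack = 2, bound satisfied, not MDS.

Singleton bound: d ≤ n − k + 1.
Here n = 6, k = 3, so n − k + 1 = 4.
Given d = 2, check d ≤ 4: YES.
Slack = (n − k + 1) − d = 2.
The code is NOT MDS (slack = 2 > 0).
Description: the claimed parameters are [6, 3, 2]_11; such a code would be non-MDS.


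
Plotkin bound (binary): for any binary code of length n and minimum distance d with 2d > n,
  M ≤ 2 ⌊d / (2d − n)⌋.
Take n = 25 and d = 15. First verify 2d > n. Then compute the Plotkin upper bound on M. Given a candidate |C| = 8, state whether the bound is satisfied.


Plotkin bound M ≤ 6; given |C| = 8 > bound (violated).

Check applicability: 2d = 30, n = 25.
2d − n = 5 > 0, so Plotkin applies.
Compute d/(2d−n) = 15/5 ≈ 3.0000.
⌊d/(2d−n)⌋ = 3.
Plotkin bound: M ≤ 2·3 = 6.
Given |C| = 8, check: VIOLATED.
This |C| is above the Plotkin bound, so no binary code with n = 25, d = 15 and 8 codewords exists.


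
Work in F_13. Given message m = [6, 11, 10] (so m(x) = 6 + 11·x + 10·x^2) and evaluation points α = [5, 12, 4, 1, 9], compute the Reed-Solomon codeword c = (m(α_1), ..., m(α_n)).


c = [12, 5, 2, 1, 5]

Message polynomial: m(x) = 6 + 11·x + 10·x^2 (mod 13).
For each evaluation point α_i, compute m(α_i) mod 13:
  α_1 = 5: Horner steps 10 → 9 → 12, so m(5) = 12.
  α_2 = 12: Horner steps 10 → 1 → 5, so m(12) = 5.
  α_3 = 4: Horner steps 10 → 12 → 2, so m(4) = 2.
  α_4 = 1: Horner steps 10 → 8 → 1, so m(1) = 1.
  α_5 = 9: Horner steps 10 → 10 → 5, so m(9) = 5.
Codeword c = [12, 5, 2, 1, 5] ∈ F_13^5.


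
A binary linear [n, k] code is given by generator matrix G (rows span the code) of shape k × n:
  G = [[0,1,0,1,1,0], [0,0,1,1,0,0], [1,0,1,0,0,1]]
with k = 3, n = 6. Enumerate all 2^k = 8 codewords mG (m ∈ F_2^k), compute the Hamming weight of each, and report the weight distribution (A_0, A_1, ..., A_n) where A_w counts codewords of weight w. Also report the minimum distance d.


Weight distribution: A_0 = 1, A_2 = 1, A_3 = 4, A_4 = 1, A_6 = 1. Minimum distance d = 2.

Enumerate all 2^3 = 8 messages m ∈ F_2^3.
For each, compute codeword c = mG in F_2^6, then tally its weight.
  m = 000 → c = 000000, weight = 0.
  m = 100 → c = 010110, weight = 3.
  m = 010 → c = 001100, weight = 2.
  m = 110 → c = 011010, weight = 3.
  m = 001 → c = 101001, weight = 3.
  m = 101 → c = 111111, weight = 6.
  m = 011 → c = 100101, weight = 3.
  m = 111 → c = 110011, weight = 4.
Tally weights:
  weight 0: 1 codewords.
  weight 2: 1 codewords.
  weight 3: 4 codewords.
  weight 4: 1 codewords.
  weight 6: 1 codewords.
Minimum distance d = smallest w > 0 with A_w > 0 = 2.
Sanity: Σ A_w = 8 = 2^3 = 8 ✓.


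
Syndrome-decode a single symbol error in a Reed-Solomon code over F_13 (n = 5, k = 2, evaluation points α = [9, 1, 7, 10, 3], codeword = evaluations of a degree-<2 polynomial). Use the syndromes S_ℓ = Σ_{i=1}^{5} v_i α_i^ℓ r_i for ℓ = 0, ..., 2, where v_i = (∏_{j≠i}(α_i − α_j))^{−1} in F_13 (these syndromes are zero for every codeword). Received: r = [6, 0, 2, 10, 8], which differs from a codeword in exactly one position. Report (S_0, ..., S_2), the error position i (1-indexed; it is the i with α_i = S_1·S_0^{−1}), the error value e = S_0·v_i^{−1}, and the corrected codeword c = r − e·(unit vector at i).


S = (4, 2, 1), error at position 3, error magnitude e = 4, c = [6, 0, 11, 10, 8].

Step 1: column multipliers v_i = (∏_{j≠i}(α_i − α_j))^{−1} mod 13.
  i = 1 (α = 9): (9−1)(9−7)(9−10)(9−3) = 8·2·(−1)·6 = −96 ≡ 8, so v_1 = 8^{−1} = 5 (mod 13).
  i = 2 (α = 1): (1−9)(1−7)(1−10)(1−3) = (−8)·(−6)·(−9)·(−2) = 864 ≡ 6, so v_2 = 6^{−1} = 11 (mod 13).
  i = 3 (α = 7): (7−9)(7−1)(7−10)(7−3) = (−2)·6·(−3)·4 = 144 ≡ 1, so v_3 = 1^{−1} = 1 (mod 13).
  i = 4 (α = 10): (10−9)(10−1)(10−7)(10−3) = 1·9·3·7 = 189 ≡ 7, so v_4 = 7^{−1} = 2 (mod 13).
  i = 5 (α = 3): (3−9)(3−1)(3−7)(3−10) = (−6)·2·(−4)·(−7) = −336 ≡ 2, so v_5 = 2^{−1} = 7 (mod 13).
  v = [5, 11, 1, 2, 7].
Step 2: syndromes of r = [6, 0, 2, 10, 8] (all sums mod 13).
  S_0 = Σ v_i r_i = 5·6 + 11·0 + 1·2 + 2·10 + 7·8 = 108 ≡ 4.
  S_1 = Σ v_i α_i r_i = 5·9·6 + 11·1·0 + 1·7·2 + 2·10·10 + 7·3·8 = 652 ≡ 2.
  α_i^2 mod 13 = [3, 1, 10, 9, 9].
  S_2 = Σ v_i α_i^2 r_i = 5·3·6 + 11·1·0 + 1·10·2 + 2·9·10 + 7·9·8 = 794 ≡ 1.
  S = (4, 2, 1) ≠ 0, so r is not a codeword (an error is present).
Step 3: locate the error. For a single error e at position i, S_ℓ = v_i·e·α_i^ℓ, so α_err = S_1/S_0.
  S_0^{−1} = 4^{−1} = 10 (mod 13), so α_err = 2·10 = 20 ≡ 7 = α_3. Error position i = 3.
  Consistency check: S_2/S_1 = 1·7 = 7 ≡ 7 = α_err ✓ (single-error assumption holds).
Step 4: error magnitude e = S_0/v_3 = S_0·∏_{j≠3}(α_3 − α_j) = 4·1 = 4 ≡ 4 (mod 13).
Step 5: correct position 3: c_3 = r_3 − e = 2 − 4 ≡ 11 (mod 13). Hence c = [6, 0, 11, 10, 8].
  Check: interpolating c through the α_i gives m(x) = 9 + 4·x (degree < 2) with m(α_i) = c_i for every i, so c is indeed a codeword.


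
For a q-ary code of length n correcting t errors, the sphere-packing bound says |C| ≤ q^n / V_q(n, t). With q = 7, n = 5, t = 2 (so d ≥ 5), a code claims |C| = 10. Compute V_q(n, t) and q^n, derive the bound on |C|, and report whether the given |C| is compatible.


V_q(n, t) = 391, q^n = 16807, Hamming bound = 42, |C| = 10 ≤ bound (satisfied).

Step 1: Compute V_q(n, t) = Σ_{j=0}^2 C(n, j) (q−1)^j.
  j = 0: C(5,0)·(6)^0 = 1·1 = 1.
  j = 1: C(5,1)·(6)^1 = 5·6 = 30.
  j = 2: C(5,2)·(6)^2 = 10·36 = 360.
  V_q(n, t) = 1 + 30 + 360 = 391.
Step 2: q^n = 7^5 = 16807.
Step 3: Hamming bound ⌊q^n / V_q(n,t)⌋ = ⌊16807/391⌋ = 42.
Step 4: Compare |C| = 10 to 42: satisfied.
The claimed |C| lies below the Hamming bound.


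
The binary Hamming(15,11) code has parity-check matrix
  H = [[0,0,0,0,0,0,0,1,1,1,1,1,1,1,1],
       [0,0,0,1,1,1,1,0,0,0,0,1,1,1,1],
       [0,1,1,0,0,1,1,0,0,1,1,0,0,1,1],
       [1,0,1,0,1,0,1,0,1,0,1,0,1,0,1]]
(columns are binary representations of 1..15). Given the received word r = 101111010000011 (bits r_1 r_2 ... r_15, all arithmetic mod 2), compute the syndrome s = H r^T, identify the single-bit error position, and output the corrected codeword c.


s = (1, 1, 0, 0)^T, error position = 12, corrected codeword c = 101111010001011

Compute s = H r^T mod 2 one row at a time:
  s_1 = 1 + 0 + 0 + 0 + 0 + 0 + 1 + 1 = 3 ≡ 1 (mod 2).
  s_2 = 1 + 1 + 1 + 0 + 0 + 0 + 1 + 1 = 5 ≡ 1 (mod 2).
  s_3 = 0 + 1 + 1 + 0 + 0 + 0 + 1 + 1 = 4 ≡ 0 (mod 2).
  s_4 = 1 + 1 + 1 + 0 + 0 + 0 + 0 + 1 = 4 ≡ 0 (mod 2).
s = (1, 1, 0, 0)^T — this equals column 12 of H (binary 1100), so error is at position 12.
Correct: flip bit 12 of r = 101111010000011 to get c = 101111010001011.


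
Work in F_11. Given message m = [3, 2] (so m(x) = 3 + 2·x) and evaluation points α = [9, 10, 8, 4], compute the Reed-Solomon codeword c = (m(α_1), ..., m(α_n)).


c = [10, 1, 8, 0]

Message polynomial: m(x) = 3 + 2·x (mod 11).
For each evaluation point α_i, compute m(α_i) mod 11:
  α_1 = 9: Horner steps 2 → 10, so m(9) = 10.
  α_2 = 10: Horner steps 2 → 1, so m(10) = 1.
  α_3 = 8: Horner steps 2 → 8, so m(8) = 8.
  α_4 = 4: Horner steps 2 → 0, so m(4) = 0.
Codeword c = [10, 1, 8, 0] ∈ F_11^4.


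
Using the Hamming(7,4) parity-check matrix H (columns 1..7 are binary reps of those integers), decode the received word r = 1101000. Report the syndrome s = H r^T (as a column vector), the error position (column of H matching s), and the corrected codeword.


s = (1, 1, 1)^T, error position = 7, corrected codeword c = 1101001

Compute s = H r^T mod 2 one row at a time:
  s_1 = 1 + 0 + 0 + 0 = 1 ≡ 1 (mod 2).
  s_2 = 1 + 0 + 0 + 0 = 1 ≡ 1 (mod 2).
  s_3 = 1 + 0 + 0 + 0 = 1 ≡ 1 (mod 2).
s = (1, 1, 1)^T — this equals column 7 of H (binary 111), so error is at position 7.
Correct: flip bit 7 of r = 1101000 to get c = 1101001.


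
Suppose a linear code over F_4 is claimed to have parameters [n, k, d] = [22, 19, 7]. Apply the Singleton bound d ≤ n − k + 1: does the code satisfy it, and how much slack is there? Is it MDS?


Singleton RHS = n − k + 1 = 4, slack = -3, bound violated (no such code; not MDS).

Singleton bound: d ≤ n − k + 1.
Here n = 22, k = 19, so n − k + 1 = 4.
Given d = 7, check d ≤ 4: NO.
Slack = (n − k + 1) − d = -3.
The slack is negative: d = 7 exceeds n − k + 1 = 4 by 3, so the Singleton bound is violated and no linear [22, 19, 7]_4 code can exist. In particular it is not MDS (MDS requires d = n − k + 1 exactly).
Description: the claimed parameters are [22, 19, 7]_4; such a code would be impossible (violates the Singleton bound).


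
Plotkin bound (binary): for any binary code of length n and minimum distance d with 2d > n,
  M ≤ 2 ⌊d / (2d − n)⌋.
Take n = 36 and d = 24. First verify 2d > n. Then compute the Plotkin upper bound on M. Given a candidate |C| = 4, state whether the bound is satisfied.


Plotkin bound M ≤ 4; given |C| = 4 ≤ bound (satisfied).

Check applicability: 2d = 48, n = 36.
2d − n = 12 > 0, so Plotkin applies.
Compute d/(2d−n) = 24/12 ≈ 2.0000.
⌊d/(2d−n)⌋ = 2.
Plotkin bound: M ≤ 2·2 = 4.
Given |C| = 4, check: satisfied.
This |C| is at the Plotkin bound.


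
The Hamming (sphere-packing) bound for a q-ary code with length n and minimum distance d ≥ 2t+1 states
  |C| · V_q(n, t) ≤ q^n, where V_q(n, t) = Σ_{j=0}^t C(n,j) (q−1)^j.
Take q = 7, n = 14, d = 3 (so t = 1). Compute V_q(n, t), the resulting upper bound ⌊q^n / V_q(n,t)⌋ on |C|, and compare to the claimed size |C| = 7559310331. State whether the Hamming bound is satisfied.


V_q(n, t) = 85, q^n = 678223072849, Hamming bound = 7979094974, |C| = 7559310331 ≤ bound (satisfied).

Step 1: Compute V_q(n, t) = Σ_{j=0}^1 C(n, j) (q−1)^j.
  j = 0: C(14,0)·(6)^0 = 1·1 = 1.
  j = 1: C(14,1)·(6)^1 = 14·6 = 84.
  V_q(n, t) = 1 + 84 = 85.
Step 2: q^n = 7^14 = 678223072849.
Step 3: Hamming bound ⌊q^n / V_q(n,t)⌋ = ⌊678223072849/85⌋ = 7979094974.
Step 4: Compare |C| = 7559310331 to 7979094974: satisfied.
The claimed |C| lies below the Hamming bound.


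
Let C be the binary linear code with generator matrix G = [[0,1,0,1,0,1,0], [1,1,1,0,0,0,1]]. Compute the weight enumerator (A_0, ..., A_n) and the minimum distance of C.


Weight distribution: A_0 = 1, A_3 = 1, A_4 = 1, A_5 = 1. Minimum distance d = 3.

Enumerate all 2^2 = 4 messages m ∈ F_2^2.
For each, compute codeword c = mG in F_2^7, then tally its weight.
  m = 00 → c = 0000000, weight = 0.
  m = 10 → c = 0101010, weight = 3.
  m = 01 → c = 1110001, weight = 4.
  m = 11 → c = 1011011, weight = 5.
Tally weights:
  weight 0: 1 codewords.
  weight 3: 1 codewords.
  weight 4: 1 codewords.
  weight 5: 1 codewords.
Minimum distance d = smallest w > 0 with A_w > 0 = 3.
Sanity: Σ A_w = 4 = 2^2 = 4 ✓.


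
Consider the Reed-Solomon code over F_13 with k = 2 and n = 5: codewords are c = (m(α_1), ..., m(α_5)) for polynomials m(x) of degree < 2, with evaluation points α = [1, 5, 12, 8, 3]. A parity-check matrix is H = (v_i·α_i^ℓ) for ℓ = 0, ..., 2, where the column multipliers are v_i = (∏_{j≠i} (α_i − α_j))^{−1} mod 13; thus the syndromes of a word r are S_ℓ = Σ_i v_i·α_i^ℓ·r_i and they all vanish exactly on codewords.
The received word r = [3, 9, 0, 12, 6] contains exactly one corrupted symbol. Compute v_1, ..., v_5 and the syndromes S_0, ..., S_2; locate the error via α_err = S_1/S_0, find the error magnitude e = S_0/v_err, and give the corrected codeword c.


S = (2, 3, 11), error at position 4, error magnitude e = 5, c = [3, 9, 0, 7, 6].

Step 1: column multipliers v_i = (∏_{j≠i}(α_i − α_j))^{−1} mod 13.
  i = 1 (α = 1): (1−5)(1−12)(1−8)(1−3) = (−4)·(−11)·(−7)·(−2) = 616 ≡ 5, so v_1 = 5^{−1} = 8 (mod 13).
  i = 2 (α = 5): (5−1)(5−12)(5−8)(5−3) = 4·(−7)·(−3)·2 = 168 ≡ 12, so v_2 = 12^{−1} = 12 (mod 13).
  i = 3 (α = 12): (12−1)(12−5)(12−8)(12−3) = 11·7·4·9 = 2772 ≡ 3, so v_3 = 3^{−1} = 9 (mod 13).
  i = 4 (α = 8): (8−1)(8−5)(8−12)(8−3) = 7·3·(−4)·5 = −420 ≡ 9, so v_4 = 9^{−1} = 3 (mod 13).
  i = 5 (α = 3): (3−1)(3−5)(3−12)(3−8) = 2·(−2)·(−9)·(−5) = −180 ≡ 2, so v_5 = 2^{−1} = 7 (mod 13).
  v = [8, 12, 9, 3, 7].
Step 2: syndromes of r = [3, 9, 0, 12, 6] (all sums mod 13).
  S_0 = Σ v_i r_i = 8·3 + 12·9 + 9·0 + 3·12 + 7·6 = 210 ≡ 2.
  S_1 = Σ v_i α_i r_i = 8·1·3 + 12·5·9 + 9·12·0 + 3·8·12 + 7·3·6 = 978 ≡ 3.
  α_i^2 mod 13 = [1, 12, 1, 12, 9].
  S_2 = Σ v_i α_i^2 r_i = 8·1·3 + 12·12·9 + 9·1·0 + 3·12·12 + 7·9·6 = 2130 ≡ 11.
  S = (2, 3, 11) ≠ 0, so r is not a codeword (an error is present).
Step 3: locate the error. For a single error e at position i, S_ℓ = v_i·e·α_i^ℓ, so α_err = S_1/S_0.
  S_0^{−1} = 2^{−1} = 7 (mod 13), so α_err = 3·7 = 21 ≡ 8 = α_4. Error position i = 4.
  Consistency check: S_2/S_1 = 11·9 = 99 ≡ 8 = α_err ✓ (single-error assumption holds).
Step 4: error magnitude e = S_0/v_4 = S_0·∏_{j≠4}(α_4 − α_j) = 2·9 = 18 ≡ 5 (mod 13).
Step 5: correct position 4: c_4 = r_4 − e = 12 − 5 ≡ 7 (mod 13). Hence c = [3, 9, 0, 7, 6].
  Check: interpolating c through the α_i gives m(x) = 8 + 8·x (degree < 2) with m(α_i) = c_i for every i, so c is indeed a codeword.
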